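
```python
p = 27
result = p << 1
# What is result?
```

Trace:
`p = 27` → p = 27
`result = p << 1` → result = 54
So result = 54

Answer: 54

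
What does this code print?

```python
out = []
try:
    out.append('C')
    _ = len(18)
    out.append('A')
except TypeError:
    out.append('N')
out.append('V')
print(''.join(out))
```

Execution trace: 'C' (try body) → 'N' (except TypeError) → 'V' (after the try/except). Output: CNV

Answer: CNV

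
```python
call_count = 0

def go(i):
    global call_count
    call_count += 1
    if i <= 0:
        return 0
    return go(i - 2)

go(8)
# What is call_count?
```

Linear recursion stepping by 2: 5 calls from i=8 down to ≤0.

Answer: 5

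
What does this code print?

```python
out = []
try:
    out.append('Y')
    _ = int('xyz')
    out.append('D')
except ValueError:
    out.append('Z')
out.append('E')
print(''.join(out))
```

Execution trace: 'Y' (try body) → 'Z' (except ValueError) → 'E' (after the try/except). Output: YZE

Answer: YZE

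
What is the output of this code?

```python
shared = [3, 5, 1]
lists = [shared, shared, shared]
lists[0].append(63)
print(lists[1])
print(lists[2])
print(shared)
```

Key concept: list of same reference.
Step by step:
`shared = [3, 5, 1]` → shared = [3, 5, 1]
`lists = [shared, shared, shared]` → lists = [[3, 5, 1], [3, 5, 1], [3, 5, 1]]
`lists[0].append(63)` → shared = [3, 5, 1, 63]; lists = [[3, 5, 1, 63], [3, 5, 1, 63], [3, 5, 1, 63]]
`print(lists[1])` → prints [3, 5, 1, 63]
`print(lists[2])` → prints [3, 5, 1, 63]
`print(shared)` → prints [3, 5, 1, 63]

Answer:
[3, 5, 1, 63]
[3, 5, 1, 63]
[3, 5, 1, 63]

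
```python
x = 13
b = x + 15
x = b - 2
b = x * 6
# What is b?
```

Trace:
`x = 13` → x = 13
`b = x + 15` → b = 28
`x = b - 2` → x = 26
`b = x * 6` → b = 156
So b = 156

Answer: 156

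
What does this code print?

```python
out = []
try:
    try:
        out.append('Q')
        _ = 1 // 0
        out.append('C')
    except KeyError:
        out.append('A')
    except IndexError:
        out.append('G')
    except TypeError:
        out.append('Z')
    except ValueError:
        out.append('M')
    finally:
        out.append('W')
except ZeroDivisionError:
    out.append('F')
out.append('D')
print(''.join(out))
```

Execution trace: 'Q' (try body) → 'W' (finally) → 'F' (outer except ZeroDivisionError) → 'D' (after the try/except). Output: QWFD

Answer: QWFD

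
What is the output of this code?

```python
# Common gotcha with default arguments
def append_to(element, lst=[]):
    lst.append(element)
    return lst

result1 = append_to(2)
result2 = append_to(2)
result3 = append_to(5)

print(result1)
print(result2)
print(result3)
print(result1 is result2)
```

Key concept: mutable default argument gotcha.
Step by step:
`result1 = append_to(2)` → result1 = [2]
`result2 = append_to(2)` → result1 = [2, 2] (same object as result2); result2 = [2, 2] (same object as result1)
`result3 = append_to(5)` → result1 = [2, 2, 5] (same object as result2, result3); result2 = [2, 2, 5] (same object as result1, result3); result3 = [2, 2, 5] (same object as result1, result2)
`print(result1)` → prints [2, 2, 5]
`print(result2)` → prints [2, 2, 5]
`print(result3)` → prints [2, 2, 5]
`print(result1 is result2)` → prints True

Answer:
[2, 2, 5]
[2, 2, 5]
[2, 2, 5]
True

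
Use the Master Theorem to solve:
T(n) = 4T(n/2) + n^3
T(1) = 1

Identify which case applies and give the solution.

a=4, b=2, f(n)=n^3. log_2(4) = 2. Since c=3 > 2 and the regularity condition holds (4(n/2)^3 = (4/2^3)n^3 with 4/2^3 < 1), Case 3 applies: T(n) = Θ(f(n)) = O(n^3).

Answer: O(n^3) - Case 3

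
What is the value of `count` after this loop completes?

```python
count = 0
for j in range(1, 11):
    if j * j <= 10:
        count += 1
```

Count numbers where j² ≤ 10
`count` takes the values: 0 → 1 → 2 → 3

Answer: 3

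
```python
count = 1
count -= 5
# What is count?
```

Trace:
`count = 1` → count = 1
`count -= 5` → count = -4
So count = -4

Answer: -4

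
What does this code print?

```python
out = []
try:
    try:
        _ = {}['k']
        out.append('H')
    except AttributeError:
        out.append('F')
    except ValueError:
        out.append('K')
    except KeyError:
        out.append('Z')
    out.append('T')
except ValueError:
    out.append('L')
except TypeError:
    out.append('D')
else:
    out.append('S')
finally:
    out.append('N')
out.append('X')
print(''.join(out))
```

Execution trace: 'Z' (inner except KeyError) → 'T' (try body, no exception) → 'S' (else) → 'N' (finally) → 'X' (after the try/except). Output: ZTSNX

Answer: ZTSNX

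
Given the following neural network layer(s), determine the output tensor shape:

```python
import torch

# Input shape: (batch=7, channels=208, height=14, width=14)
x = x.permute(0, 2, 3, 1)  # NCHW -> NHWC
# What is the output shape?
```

Input: (7, 208, 14, 14) -> Output: (7, 14, 14, 208)

Answer: (7, 14, 14, 208)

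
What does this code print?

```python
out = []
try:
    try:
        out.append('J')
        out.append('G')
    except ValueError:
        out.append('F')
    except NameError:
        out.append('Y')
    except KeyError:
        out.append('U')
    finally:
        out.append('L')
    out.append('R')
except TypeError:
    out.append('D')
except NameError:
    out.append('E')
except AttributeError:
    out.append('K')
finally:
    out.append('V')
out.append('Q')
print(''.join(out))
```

Execution trace: 'J' (inner try body) → 'G' (inner try body, no exception) → 'L' (inner finally) → 'R' (try body, no exception) → 'V' (finally) → 'Q' (after the try/except). Output: JGLRVQ

Answer: JGLRVQ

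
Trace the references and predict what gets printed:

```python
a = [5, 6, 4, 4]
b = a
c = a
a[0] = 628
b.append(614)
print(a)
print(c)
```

Key concept: multiple aliases.
Step by step:
`a = [5, 6, 4, 4]` → a = [5, 6, 4, 4]
`b = a` → b = [5, 6, 4, 4] (same object as a)
`c = a` → c = [5, 6, 4, 4] (same object as a, b)
`a[0] = 628` → a = [628, 6, 4, 4] (same object as b, c); b = [628, 6, 4, 4] (same object as a, c); c = [628, 6, 4, 4] (same object as a, b)
`b.append(614)` → a = [628, 6, 4, 4, 614] (same object as b, c); b = [628, 6, 4, 4, 614] (same object as a, c); c = [628, 6, 4, 4, 614] (same object as a, b)
`print(a)` → prints [628, 6, 4, 4, 614]
`print(c)` → prints [628, 6, 4, 4, 614]

Answer:
[628, 6, 4, 4, 614]
[628, 6, 4, 4, 614]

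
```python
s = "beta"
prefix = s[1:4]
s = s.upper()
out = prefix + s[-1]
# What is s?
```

Trace:
`s = "beta"` → s = 'beta'
`prefix = s[1:4]` → prefix = 'eta'
`s = s.upper()` → s = 'BETA'
`out = prefix + s[-1]` → out = 'etaA'
So s = 'BETA'

Answer: 'BETA'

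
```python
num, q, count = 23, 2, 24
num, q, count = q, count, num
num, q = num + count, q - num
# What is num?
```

Trace:
`num, q, count = 23, 2, 24` → num = 23; q = 2; count = 24
`num, q, count = q, count, num` → num = 2; q = 24; count = 23
`num, q = num + count, q - num` → num = 25; q = 22
So num = 25

Answer: 25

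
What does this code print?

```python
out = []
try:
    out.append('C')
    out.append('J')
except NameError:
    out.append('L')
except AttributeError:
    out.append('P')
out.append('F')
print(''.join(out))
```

Execution trace: 'C' (try body) → 'J' (try body, no exception) → 'F' (after the try/except). Output: CJF

Answer: CJF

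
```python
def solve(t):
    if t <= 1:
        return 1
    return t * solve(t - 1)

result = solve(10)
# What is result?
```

solve(10) = 10 * 9 * 8 * 7 * 6 * 5 * 4 * 3 * 2 * 1 = 3628800

Answer: 3628800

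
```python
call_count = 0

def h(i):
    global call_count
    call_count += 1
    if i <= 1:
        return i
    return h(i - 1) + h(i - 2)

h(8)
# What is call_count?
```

Calls(i) = 1 + Calls(i-1) + Calls(i-2); Calls(0)=Calls(1)=1. For i=8 this gives 67.

Answer: 67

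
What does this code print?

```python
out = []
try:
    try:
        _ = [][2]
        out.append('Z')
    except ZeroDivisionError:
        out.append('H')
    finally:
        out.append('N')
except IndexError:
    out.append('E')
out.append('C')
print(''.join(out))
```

Execution trace: 'N' (finally) → 'E' (outer except IndexError) → 'C' (after the try/except). Output: NEC

Answer: NEC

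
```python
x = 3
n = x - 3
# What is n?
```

Trace:
`x = 3` → x = 3
`n = x - 3` → n = 0
So n = 0

Answer: 0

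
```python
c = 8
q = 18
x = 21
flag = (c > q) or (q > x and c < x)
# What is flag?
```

Trace:
`c = 8` → c = 8
`q = 18` → q = 18
`x = 21` → x = 21
`flag = (c > q) or (q > x and c < x)` → flag = False
So flag = False

Answer: False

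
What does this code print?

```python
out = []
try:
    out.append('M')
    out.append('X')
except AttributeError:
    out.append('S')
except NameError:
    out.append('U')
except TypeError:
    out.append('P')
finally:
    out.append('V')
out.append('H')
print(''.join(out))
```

Execution trace: 'M' (try body) → 'X' (try body, no exception) → 'V' (finally) → 'H' (after the try/except). Output: MXVH

Answer: MXVH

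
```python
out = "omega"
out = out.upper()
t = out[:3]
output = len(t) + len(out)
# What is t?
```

Trace:
`out = "omega"` → out = 'omega'
`out = out.upper()` → out = 'OMEGA'
`t = out[:3]` → t = 'OME'
`output = len(t) + len(out)` → output = 8
So t = 'OME'

Answer: 'OME'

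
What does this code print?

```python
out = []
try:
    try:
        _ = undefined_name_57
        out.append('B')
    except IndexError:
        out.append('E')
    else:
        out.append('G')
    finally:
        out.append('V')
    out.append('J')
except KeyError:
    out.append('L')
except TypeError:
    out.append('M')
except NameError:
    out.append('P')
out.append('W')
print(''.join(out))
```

Execution trace: 'V' (inner finally) → 'P' (except NameError) → 'W' (after the try/except). Output: VPW

Answer: VPW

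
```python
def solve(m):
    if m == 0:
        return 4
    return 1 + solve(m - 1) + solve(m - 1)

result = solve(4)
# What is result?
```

solve(m) = 1 + 2·solve(m-1), solve(0)=4. Closed form: (4+1)·2^4 - 1 = 79.

Answer: 79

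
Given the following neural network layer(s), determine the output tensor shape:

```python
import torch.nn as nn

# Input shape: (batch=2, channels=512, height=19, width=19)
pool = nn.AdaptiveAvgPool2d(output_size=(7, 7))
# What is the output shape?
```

Input: (2, 512, 19, 19) -> Output: (2, 512, 7, 7)

Answer: (2, 512, 7, 7)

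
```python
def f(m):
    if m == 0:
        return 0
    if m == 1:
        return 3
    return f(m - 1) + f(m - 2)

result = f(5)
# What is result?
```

Build up from base cases: f(0)=0, f(1)=3, f(2)=3, f(3)=6, f(4)=9, f(5)=15

Answer: 15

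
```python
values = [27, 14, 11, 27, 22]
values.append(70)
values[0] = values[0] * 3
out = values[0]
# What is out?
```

Trace:
`values = [27, 14, 11, 27, 22]` → values = [27, 14, 11, 27, 22]
`values.append(70)` → values = [27, 14, 11, 27, 22, 70]
`values[0] = values[0] * 3` → values = [81, 14, 11, 27, 22, 70]
`out = values[0]` → out = 81
So out = 81

Answer: 81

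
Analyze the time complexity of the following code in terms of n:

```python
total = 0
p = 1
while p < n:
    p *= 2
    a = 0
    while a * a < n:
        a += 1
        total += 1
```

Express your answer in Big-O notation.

Each loop level contributes: log n × √n. Multiplying the contributions gives O(√n log n).

Answer: O(√n log n)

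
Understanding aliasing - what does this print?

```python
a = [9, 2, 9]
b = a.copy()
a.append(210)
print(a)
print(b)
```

Key concept: list.copy() creates independent copy.
Step by step:
`a = [9, 2, 9]` → a = [9, 2, 9]
`b = a.copy()` → b = [9, 2, 9]
`a.append(210)` → a = [9, 2, 9, 210]
`print(a)` → prints [9, 2, 9, 210]
`print(b)` → prints [9, 2, 9]

Answer:
[9, 2, 9, 210]
[9, 2, 9]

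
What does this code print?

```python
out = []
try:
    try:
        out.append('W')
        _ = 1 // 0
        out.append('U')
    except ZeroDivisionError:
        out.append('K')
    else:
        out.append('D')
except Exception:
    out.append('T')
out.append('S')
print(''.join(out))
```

Execution trace: 'W' (inner try body) → 'K' (inner except ZeroDivisionError) → 'S' (after the try/except). Output: WKS

Answer: WKS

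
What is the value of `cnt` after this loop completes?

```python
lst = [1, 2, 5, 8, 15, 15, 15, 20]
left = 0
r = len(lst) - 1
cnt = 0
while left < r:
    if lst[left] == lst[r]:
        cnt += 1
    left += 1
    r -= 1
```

Count matching pairs from ends
`cnt` takes the values: 0

Answer: 0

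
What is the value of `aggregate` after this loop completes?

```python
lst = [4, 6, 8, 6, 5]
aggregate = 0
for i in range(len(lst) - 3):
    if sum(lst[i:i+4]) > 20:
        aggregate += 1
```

Count windows with sum > 20
`aggregate` takes the values: 0 → 1 → 2

Answer: 2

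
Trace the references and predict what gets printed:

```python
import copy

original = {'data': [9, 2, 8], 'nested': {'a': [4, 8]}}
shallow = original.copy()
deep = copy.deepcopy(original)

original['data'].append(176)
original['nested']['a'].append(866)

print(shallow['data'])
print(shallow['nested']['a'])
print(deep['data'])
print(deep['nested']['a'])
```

Key concept: comparing shallow vs deep copy.
Step by step:
`original = {'data': [9, 2, 8], 'nested': {'a': [4, 8]}}` → original = {'data': [9, 2, 8], 'nested': {'a': [4, 8]}}
`shallow = original.copy()` → shallow = {'data': [9, 2, 8], 'nested': {'a': [4, 8]}}
`deep = copy.deepcopy(original)` → deep = {'data': [9, 2, 8], 'nested': {'a': [4, 8]}}
`original['data'].append(176)` → original = {'data': [9, 2, 8, 176], 'nested': {'a': [4, 8]}}; shallow = {'data': [9, 2, 8, 176], 'nested': {'a': [4, 8]}}
`original['nested']['a'].append(866)` → original = {'data': [9, 2, 8, 176], 'nested': {'a': [4, 8, 866]}}; shallow = {'data': [9, 2, 8, 176], 'nested': {'a': [4, 8, 866]}}
`print(shallow['data'])` → prints [9, 2, 8, 176]
`print(shallow['nested']['a'])` → prints [4, 8, 866]
`print(deep['data'])` → prints [9, 2, 8]
`print(deep['nested']['a'])` → prints [4, 8]

Answer:
[9, 2, 8, 176]
[4, 8, 866]
[9, 2, 8]
[4, 8]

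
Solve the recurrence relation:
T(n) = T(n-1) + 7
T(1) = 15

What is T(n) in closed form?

Unrolling: T(n) = T(1) + 7·(n-1) = 15 + 7(n-1) = 7n + 8.

Answer: T(n) = 7n + 8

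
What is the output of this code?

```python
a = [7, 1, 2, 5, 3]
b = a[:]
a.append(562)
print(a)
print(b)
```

Key concept: slice [:] creates copy.
Step by step:
`a = [7, 1, 2, 5, 3]` → a = [7, 1, 2, 5, 3]
`b = a[:]` → b = [7, 1, 2, 5, 3]
`a.append(562)` → a = [7, 1, 2, 5, 3, 562]
`print(a)` → prints [7, 1, 2, 5, 3, 562]
`print(b)` → prints [7, 1, 2, 5, 3]

Answer:
[7, 1, 2, 5, 3, 562]
[7, 1, 2, 5, 3]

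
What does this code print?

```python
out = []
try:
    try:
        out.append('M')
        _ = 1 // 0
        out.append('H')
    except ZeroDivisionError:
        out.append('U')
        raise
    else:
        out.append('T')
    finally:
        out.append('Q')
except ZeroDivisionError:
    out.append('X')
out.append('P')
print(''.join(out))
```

Execution trace: 'M' (try body) → 'U' (except ZeroDivisionError) → 'Q' (finally) → 'X' (outer except ZeroDivisionError) → 'P' (after the try/except). Output: MUQXP

Answer: MUQXP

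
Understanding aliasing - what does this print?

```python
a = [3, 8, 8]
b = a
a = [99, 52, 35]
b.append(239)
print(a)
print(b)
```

Key concept: rebinding vs mutation: a is rebound to a new list, b still points at the original.
Step by step:
`a = [3, 8, 8]` → a = [3, 8, 8]
`b = a` → b = [3, 8, 8] (same object as a)
`a = [99, 52, 35]` → a = [99, 52, 35]
`b.append(239)` → b = [3, 8, 8, 239]
`print(a)` → prints [99, 52, 35]
`print(b)` → prints [3, 8, 8, 239]

Answer:
[99, 52, 35]
[3, 8, 8, 239]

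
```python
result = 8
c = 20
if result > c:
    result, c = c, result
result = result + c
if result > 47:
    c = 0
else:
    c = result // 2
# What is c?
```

Trace:
`result = 8` → result = 8
`c = 20` → c = 20
`if result > c: ...` → result > c is False → no variable changes
`result = result + c` → result = 28
`if result > 47: ...` → result > 47 is False, take else branch → c = 14
So c = 14

Answer: 14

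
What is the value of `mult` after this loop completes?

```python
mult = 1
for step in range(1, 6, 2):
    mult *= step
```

Product of 1, 3, 5, ... up to 5
`mult` takes the values: 1 → 3 → 15

Answer: 15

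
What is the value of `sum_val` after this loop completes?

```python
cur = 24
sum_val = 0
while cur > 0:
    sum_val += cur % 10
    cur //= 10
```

Sum digits of 24
`sum_val` takes the values: 0 → 4 → 6

Answer: 6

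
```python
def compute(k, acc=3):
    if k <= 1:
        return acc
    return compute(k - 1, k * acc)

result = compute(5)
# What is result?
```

Accumulator trace (n, acc): (5, 3) -> (4, 15) -> (3, 60) -> (2, 180) -> (1, 360) -> return 360

Answer: 360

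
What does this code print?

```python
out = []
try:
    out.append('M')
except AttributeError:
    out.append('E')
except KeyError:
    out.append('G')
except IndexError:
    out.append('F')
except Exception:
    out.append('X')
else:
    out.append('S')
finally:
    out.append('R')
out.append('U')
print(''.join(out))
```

Execution trace: 'M' (try body, no exception) → 'S' (else) → 'R' (finally) → 'U' (after the try/except). Output: MSRU

Answer: MSRU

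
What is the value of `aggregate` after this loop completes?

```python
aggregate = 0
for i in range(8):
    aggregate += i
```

Sum of 0 to 7 = 28
`aggregate` takes the values: 0 → 1 → 3 → 6 → 10 → 15 → 21 → 28

Answer: 28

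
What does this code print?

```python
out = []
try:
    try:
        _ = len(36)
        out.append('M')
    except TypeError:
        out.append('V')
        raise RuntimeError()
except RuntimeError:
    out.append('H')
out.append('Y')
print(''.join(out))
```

Execution trace: 'V' (except TypeError) → 'H' (outer except RuntimeError) → 'Y' (after the try/except). Output: VHY

Answer: VHY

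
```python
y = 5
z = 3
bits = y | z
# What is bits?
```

Trace:
`y = 5` → y = 5
`z = 3` → z = 3
`bits = y | z` → bits = 7
So bits = 7

Answer: 7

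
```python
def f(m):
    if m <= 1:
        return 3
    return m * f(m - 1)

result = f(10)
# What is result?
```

f(10) = 10 * 9 * 8 * 7 * 6 * 5 * 4 * 3 * 2 * 3 = 10886400

Answer: 10886400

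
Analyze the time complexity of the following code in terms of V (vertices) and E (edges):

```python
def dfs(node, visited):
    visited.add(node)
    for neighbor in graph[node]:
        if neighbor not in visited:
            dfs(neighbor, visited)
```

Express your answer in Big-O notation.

This is Depth-first search (recursive). Time complexity: O(V + E).

Answer: O(V + E)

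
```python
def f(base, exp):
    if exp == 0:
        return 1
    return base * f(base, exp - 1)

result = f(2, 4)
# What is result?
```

f(2, 4) = 2 * 2 * 2 * 2 = 16

Answer: 16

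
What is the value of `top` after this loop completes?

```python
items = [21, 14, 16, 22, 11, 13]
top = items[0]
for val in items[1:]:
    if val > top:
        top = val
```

Maximum of [21, 14, 16, 22, 11, 13]
`top` takes the values: 21 → 22

Answer: 22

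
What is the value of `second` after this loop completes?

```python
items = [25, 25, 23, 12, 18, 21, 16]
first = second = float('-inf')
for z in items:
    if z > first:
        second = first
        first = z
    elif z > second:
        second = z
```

Second largest (with repeats) in [25, 25, 23, 12, 18, 21, 16]
`second` takes the values: -inf → 25

Answer: 25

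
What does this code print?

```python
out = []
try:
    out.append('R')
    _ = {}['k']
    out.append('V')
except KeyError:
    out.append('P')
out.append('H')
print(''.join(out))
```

Execution trace: 'R' (try body) → 'P' (except KeyError) → 'H' (after the try/except). Output: RPH

Answer: RPH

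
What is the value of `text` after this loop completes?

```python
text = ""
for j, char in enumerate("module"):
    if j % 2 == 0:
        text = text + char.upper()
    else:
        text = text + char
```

Uppercase even positions in 'module'
`text` takes the values: "" → "M" → "Mo" → "MoD" → "MoDu" → "MoDuL" → "MoDuLe"

Answer: "MoDuLe"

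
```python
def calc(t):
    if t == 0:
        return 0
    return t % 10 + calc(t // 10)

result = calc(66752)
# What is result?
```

Sum of digits of 66752: 2 + 5 + 7 + 6 + 6 = 26

Answer: 26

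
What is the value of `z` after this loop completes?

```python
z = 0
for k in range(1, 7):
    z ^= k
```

XOR of 1 to 6
`z` takes the values: 0 → 1 → 3 → 0 → 4 → 1 → 7

Answer: 7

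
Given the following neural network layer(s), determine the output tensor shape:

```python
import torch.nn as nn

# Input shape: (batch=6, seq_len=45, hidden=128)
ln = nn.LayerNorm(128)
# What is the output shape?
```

Input: (6, 45, 128) -> Output: (6, 45, 128)

Answer: (6, 45, 128)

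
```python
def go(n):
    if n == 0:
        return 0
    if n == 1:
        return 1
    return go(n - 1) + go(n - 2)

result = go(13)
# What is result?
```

Build up from base cases: go(0)=0, go(1)=1, go(2)=1, go(3)=2, go(4)=3, go(5)=5, go(6)=8, ..., go(13)=233

Answer: 233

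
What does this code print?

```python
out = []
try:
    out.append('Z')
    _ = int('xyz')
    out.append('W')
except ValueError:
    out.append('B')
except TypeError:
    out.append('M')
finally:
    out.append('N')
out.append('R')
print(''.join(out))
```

Execution trace: 'Z' (try body) → 'B' (except ValueError) → 'N' (finally) → 'R' (after the try/except). Output: ZBNR

Answer: ZBNR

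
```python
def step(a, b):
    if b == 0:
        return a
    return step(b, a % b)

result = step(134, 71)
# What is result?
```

step(134, 71) -> step(71, 63) -> step(63, 8) -> step(8, 7) -> step(7, 1) -> step(1, 0) -> 1

Answer: 1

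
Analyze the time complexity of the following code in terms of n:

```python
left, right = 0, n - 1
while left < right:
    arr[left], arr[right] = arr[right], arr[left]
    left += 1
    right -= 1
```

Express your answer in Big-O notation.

This is In-place array reversal. Time complexity: O(n).

Answer: O(n)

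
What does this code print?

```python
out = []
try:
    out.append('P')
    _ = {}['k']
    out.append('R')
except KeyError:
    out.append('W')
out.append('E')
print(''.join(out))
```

Execution trace: 'P' (try body) → 'W' (except KeyError) → 'E' (after the try/except). Output: PWE

Answer: PWE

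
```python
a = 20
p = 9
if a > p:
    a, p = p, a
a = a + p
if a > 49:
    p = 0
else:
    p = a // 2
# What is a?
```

Trace:
`a = 20` → a = 20
`p = 9` → p = 9
`if a > p: ...` → a > p is True → a = 9; p = 20
`a = a + p` → a = 29
`if a > 49: ...` → a > 49 is False, take else branch → p = 14
So a = 29

Answer: 29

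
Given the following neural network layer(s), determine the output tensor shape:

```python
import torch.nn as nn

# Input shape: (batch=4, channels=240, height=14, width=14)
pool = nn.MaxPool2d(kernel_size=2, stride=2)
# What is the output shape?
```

Input: (4, 240, 14, 14) -> Output: (4, 240, 7, 7)

Answer: (4, 240, 7, 7)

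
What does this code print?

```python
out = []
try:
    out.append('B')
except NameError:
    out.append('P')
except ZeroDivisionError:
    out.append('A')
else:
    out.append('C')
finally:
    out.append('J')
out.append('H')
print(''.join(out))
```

Execution trace: 'B' (try body, no exception) → 'C' (else) → 'J' (finally) → 'H' (after the try/except). Output: BCJH

Answer: BCJH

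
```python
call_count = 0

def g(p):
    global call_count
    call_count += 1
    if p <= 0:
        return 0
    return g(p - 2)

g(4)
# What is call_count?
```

Linear recursion stepping by 2: 3 calls from p=4 down to ≤0.

Answer: 3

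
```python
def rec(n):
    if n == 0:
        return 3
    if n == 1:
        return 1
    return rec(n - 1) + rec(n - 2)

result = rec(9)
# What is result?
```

Build up from base cases: rec(0)=3, rec(1)=1, rec(2)=4, rec(3)=5, rec(4)=9, rec(5)=14, rec(6)=23, ..., rec(9)=97

Answer: 97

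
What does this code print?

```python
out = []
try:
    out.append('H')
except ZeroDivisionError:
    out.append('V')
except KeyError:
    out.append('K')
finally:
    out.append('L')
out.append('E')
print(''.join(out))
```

Execution trace: 'H' (try body, no exception) → 'L' (finally) → 'E' (after the try/except). Output: HLE

Answer: HLE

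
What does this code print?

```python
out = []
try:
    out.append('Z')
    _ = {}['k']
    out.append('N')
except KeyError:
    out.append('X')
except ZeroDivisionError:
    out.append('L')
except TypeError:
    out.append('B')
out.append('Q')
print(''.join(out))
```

Execution trace: 'Z' (try body) → 'X' (except KeyError) → 'Q' (after the try/except). Output: ZXQ

Answer: ZXQ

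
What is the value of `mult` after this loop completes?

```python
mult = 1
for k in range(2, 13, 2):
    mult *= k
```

Product of even numbers 2 to 12
`mult` takes the values: 1 → 2 → 8 → 48 → 384 → 3840 → 46080

Answer: 46080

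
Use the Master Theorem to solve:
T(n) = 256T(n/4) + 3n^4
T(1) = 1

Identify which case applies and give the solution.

a=256, b=4, f(n)=3n^4. log_4(256) = 4. Since c=4 = 4, Case 2 applies: T(n) = Θ(n^log_b(a) · log n) = O(n^4 log n).

Answer: O(n^4 log n) - Case 2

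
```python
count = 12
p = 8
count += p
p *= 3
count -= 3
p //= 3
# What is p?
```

Trace:
`count = 12` → count = 12
`p = 8` → p = 8
`count += p` → count = 20
`p *= 3` → p = 24
`count -= 3` → count = 17
`p //= 3` → p = 8
So p = 8

Answer: 8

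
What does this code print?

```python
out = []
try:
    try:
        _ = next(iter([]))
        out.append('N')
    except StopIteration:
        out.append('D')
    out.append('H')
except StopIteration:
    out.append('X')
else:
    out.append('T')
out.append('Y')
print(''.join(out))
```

Execution trace: 'D' (inner except StopIteration) → 'H' (try body, no exception) → 'T' (else) → 'Y' (after the try/except). Output: DHTY

Answer: DHTY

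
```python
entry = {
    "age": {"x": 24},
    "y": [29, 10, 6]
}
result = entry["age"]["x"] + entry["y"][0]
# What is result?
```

Trace:
`entry = { ...` → entry = {'age': {'x': 24}, 'y': [29, 10, 6]}
`result = entry["age"]["x"] + entry["y"][0]` → result = 53
So result = 53

Answer: 53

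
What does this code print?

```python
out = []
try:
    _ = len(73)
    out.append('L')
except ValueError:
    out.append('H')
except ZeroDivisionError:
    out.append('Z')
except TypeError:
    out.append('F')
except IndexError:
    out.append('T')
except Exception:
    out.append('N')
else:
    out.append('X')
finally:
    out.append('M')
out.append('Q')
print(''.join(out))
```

Execution trace: 'F' (except TypeError) → 'M' (finally) → 'Q' (after the try/except). Output: FMQ

Answer: FMQ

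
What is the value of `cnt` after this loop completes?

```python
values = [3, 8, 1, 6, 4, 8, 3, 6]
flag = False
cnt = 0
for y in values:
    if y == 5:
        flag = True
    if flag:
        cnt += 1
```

Count elements after first 5 in [3, 8, 1, 6, 4, 8, 3, 6]
`cnt` takes the values: 0

Answer: 0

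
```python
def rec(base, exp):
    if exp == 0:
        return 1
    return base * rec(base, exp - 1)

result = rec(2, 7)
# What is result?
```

rec(2, 7) = 2 * 2 * 2 * 2 * 2 * 2 * 2 = 128

Answer: 128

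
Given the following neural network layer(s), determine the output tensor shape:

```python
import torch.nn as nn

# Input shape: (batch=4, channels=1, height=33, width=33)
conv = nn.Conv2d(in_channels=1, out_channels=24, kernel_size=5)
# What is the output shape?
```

Input: (4, 1, 33, 33) -> Output: (4, 24, 29, 29)

Answer: (4, 24, 29, 29)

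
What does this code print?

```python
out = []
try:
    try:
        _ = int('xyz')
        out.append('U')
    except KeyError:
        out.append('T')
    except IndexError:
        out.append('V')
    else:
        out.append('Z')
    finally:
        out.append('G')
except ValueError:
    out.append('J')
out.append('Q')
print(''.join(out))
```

Execution trace: 'G' (finally) → 'J' (outer except ValueError) → 'Q' (after the try/except). Output: GJQ

Answer: GJQ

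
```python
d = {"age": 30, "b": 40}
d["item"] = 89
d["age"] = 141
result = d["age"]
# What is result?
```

Trace:
`d = {"age": 30, "b": 40}` → d = {'age': 30, 'b': 40}
`d["item"] = 89` → d = {'age': 30, 'b': 40, 'item': 89}
`d["age"] = 141` → d = {'age': 141, 'b': 40, 'item': 89}
`result = d["age"]` → result = 141
So result = 141

Answer: 141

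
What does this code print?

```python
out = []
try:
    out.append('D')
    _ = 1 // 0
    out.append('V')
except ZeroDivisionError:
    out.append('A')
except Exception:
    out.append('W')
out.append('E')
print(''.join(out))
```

Execution trace: 'D' (try body) → 'A' (except ZeroDivisionError) → 'E' (after the try/except). Output: DAE

Answer: DAE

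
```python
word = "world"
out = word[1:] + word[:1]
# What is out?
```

Trace:
`word = "world"` → word = 'world'
`out = word[1:] + word[:1]` → out = 'orldw'
So out = 'orldw'

Answer: 'orldw'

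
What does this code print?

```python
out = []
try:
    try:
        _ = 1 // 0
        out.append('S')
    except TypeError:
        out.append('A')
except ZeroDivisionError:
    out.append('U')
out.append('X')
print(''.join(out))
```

Execution trace: 'U' (outer except ZeroDivisionError) → 'X' (after the try/except). Output: UX

Answer: UX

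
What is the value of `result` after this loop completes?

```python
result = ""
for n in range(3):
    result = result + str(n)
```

Concatenate digits 0 to 2
`result` takes the values: "" → "0" → "01" → "012"

Answer: "012"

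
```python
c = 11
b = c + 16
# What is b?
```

Trace:
`c = 11` → c = 11
`b = c + 16` → b = 27
So b = 27

Answer: 27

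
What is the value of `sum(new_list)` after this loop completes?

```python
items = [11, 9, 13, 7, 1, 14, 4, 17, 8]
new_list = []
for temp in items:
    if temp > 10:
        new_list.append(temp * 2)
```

Sum of doubled values > 10
`new_list` takes the values: [] → [22] → [22, 26] → [22, 26, 28] → [22, 26, 28, 34]
So `sum(new_list)` = 110

Answer: 110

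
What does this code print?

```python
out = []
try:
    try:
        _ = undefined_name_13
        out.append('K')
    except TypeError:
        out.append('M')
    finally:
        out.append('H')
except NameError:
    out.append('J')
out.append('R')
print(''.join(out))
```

Execution trace: 'H' (finally) → 'J' (outer except NameError) → 'R' (after the try/except). Output: HJR

Answer: HJR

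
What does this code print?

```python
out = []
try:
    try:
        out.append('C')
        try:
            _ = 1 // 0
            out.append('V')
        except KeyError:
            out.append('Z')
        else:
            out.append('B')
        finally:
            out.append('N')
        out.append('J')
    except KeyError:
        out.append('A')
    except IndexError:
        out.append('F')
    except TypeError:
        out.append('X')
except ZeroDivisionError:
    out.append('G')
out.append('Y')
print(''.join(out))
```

Execution trace: 'C' (try body) → 'N' (inner finally) → 'G' (outer except ZeroDivisionError) → 'Y' (after the try/except). Output: CNGY

Answer: CNGY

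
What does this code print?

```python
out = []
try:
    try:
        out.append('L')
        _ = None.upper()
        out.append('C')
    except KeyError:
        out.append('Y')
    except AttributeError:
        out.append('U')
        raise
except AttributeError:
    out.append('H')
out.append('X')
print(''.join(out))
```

Execution trace: 'L' (try body) → 'U' (except AttributeError) → 'H' (outer except AttributeError) → 'X' (after the try/except). Output: LUHX

Answer: LUHX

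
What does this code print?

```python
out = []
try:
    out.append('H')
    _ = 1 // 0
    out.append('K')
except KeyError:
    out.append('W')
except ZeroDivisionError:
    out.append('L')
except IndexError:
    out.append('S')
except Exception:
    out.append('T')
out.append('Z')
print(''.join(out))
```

Execution trace: 'H' (try body) → 'L' (except ZeroDivisionError) → 'Z' (after the try/except). Output: HLZ

Answer: HLZ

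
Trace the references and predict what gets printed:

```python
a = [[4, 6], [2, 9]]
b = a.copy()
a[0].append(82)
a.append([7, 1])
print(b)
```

Key concept: shallow copy with nested lists.
Step by step:
`a = [[4, 6], [2, 9]]` → a = [[4, 6], [2, 9]]
`b = a.copy()` → b = [[4, 6], [2, 9]]
`a[0].append(82)` → a = [[4, 6, 82], [2, 9]]; b = [[4, 6, 82], [2, 9]]
`a.append([7, 1])` → a = [[4, 6, 82], [2, 9], [7, 1]]
`print(b)` → prints [[4, 6, 82], [2, 9]]

Answer: [[4, 6, 82], [2, 9]]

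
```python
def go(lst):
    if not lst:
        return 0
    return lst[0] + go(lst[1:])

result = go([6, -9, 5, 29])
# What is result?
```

6 + (-9) + 5 + 29 + 0 = 31

Answer: 31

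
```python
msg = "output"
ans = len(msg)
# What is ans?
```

Trace:
`msg = "output"` → msg = 'output'
`ans = len(msg)` → ans = 6
So ans = 6

Answer: 6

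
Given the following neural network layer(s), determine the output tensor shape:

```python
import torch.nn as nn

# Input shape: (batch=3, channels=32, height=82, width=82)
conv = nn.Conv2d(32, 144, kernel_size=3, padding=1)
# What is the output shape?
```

Input: (3, 32, 82, 82) -> Output: (3, 144, 82, 82)

Answer: (3, 144, 82, 82)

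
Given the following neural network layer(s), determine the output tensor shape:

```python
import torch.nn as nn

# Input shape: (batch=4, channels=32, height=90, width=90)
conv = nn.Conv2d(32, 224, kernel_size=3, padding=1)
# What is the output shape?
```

Input: (4, 32, 90, 90) -> Output: (4, 224, 90, 90)

Answer: (4, 224, 90, 90)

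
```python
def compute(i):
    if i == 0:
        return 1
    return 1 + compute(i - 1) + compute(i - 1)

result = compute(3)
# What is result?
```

compute(i) = 1 + 2·compute(i-1), compute(0)=1. Closed form: (1+1)·2^3 - 1 = 15.

Answer: 15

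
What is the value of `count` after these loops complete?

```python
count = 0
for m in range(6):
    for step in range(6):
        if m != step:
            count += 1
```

6² - 6 (exclude diagonal)
`count` takes the values: 0 → 1 → 2 → 3 → 4 → 5 → 6 → 7 → 8 → 9 → 10 → 11 → 12 → 13 → 14 → 15 → 16 → 17 → 18 → 19 → 20 → 21 → 22 → 23 → 24 → 25 → 26 → 27 → 28 → 29 → 30

Answer: 30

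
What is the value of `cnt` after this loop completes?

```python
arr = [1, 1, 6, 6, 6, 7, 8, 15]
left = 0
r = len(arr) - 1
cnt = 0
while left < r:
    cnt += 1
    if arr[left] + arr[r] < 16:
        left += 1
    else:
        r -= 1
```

Steps to find pair summing to 16
`cnt` takes the values: 0 → 1 → 2 → 3 → 4 → 5 → 6 → 7

Answer: 7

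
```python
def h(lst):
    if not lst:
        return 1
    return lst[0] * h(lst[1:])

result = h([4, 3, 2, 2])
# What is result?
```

Product over [4, 3, 2, 2] = 4 * 3 * 2 * 2 = 48

Answer: 48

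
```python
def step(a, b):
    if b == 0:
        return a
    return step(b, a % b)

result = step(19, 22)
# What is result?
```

step(19, 22) -> step(22, 19) -> step(19, 3) -> step(3, 1) -> step(1, 0) -> 1

Answer: 1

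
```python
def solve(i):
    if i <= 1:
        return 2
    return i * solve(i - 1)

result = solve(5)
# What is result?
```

solve(5) = 5 * 4 * 3 * 2 * 2 = 240

Answer: 240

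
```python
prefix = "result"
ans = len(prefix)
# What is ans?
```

Trace:
`prefix = "result"` → prefix = 'result'
`ans = len(prefix)` → ans = 6
So ans = 6

Answer: 6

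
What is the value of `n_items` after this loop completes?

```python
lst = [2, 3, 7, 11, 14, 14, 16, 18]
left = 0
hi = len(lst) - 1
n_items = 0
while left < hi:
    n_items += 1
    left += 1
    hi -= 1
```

Iterations until pointers meet (list length 8)
`n_items` takes the values: 0 → 1 → 2 → 3 → 4

Answer: 4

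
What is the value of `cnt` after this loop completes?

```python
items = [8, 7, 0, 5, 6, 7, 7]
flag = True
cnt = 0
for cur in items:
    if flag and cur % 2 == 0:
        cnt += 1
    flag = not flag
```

Count even values at even positions
`cnt` takes the values: 0 → 1 → 2 → 3

Answer: 3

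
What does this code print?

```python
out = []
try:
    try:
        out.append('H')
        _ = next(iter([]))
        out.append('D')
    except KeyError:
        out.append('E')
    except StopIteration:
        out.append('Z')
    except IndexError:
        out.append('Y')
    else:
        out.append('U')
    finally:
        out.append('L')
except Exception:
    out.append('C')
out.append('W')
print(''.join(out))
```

Execution trace: 'H' (inner try body) → 'Z' (inner except StopIteration) → 'L' (inner finally) → 'W' (after the try/except). Output: HZLW

Answer: HZLW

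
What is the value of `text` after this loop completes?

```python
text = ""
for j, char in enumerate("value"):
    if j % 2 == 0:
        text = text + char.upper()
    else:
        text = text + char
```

Uppercase even positions in 'value'
`text` takes the values: "" → "V" → "Va" → "VaL" → "VaLu" → "VaLuE"

Answer: "VaLuE"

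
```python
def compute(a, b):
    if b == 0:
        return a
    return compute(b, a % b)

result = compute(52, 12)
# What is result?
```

compute(52, 12) -> compute(12, 4) -> compute(4, 0) -> 4

Answer: 4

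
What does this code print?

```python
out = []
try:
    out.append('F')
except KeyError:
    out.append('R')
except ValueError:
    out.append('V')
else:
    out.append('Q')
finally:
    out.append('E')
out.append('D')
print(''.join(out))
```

Execution trace: 'F' (try body, no exception) → 'Q' (else) → 'E' (finally) → 'D' (after the try/except). Output: FQED

Answer: FQED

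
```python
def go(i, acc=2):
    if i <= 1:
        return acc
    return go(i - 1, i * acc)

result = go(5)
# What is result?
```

Accumulator trace (n, acc): (5, 2) -> (4, 10) -> (3, 40) -> (2, 120) -> (1, 240) -> return 240

Answer: 240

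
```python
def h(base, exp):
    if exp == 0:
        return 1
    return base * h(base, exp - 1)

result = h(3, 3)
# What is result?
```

h(3, 3) = 3 * 3 * 3 = 27

Answer: 27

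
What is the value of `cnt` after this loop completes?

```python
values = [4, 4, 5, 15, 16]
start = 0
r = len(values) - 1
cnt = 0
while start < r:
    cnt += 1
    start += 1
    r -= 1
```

Iterations until pointers meet (list length 5)
`cnt` takes the values: 0 → 1 → 2

Answer: 2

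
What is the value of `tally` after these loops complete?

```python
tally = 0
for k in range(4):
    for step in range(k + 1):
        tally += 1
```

Triangle: 1 + 2 + ... + 4
`tally` takes the values: 0 → 1 → 2 → 3 → 4 → 5 → 6 → 7 → 8 → 9 → 10

Answer: 10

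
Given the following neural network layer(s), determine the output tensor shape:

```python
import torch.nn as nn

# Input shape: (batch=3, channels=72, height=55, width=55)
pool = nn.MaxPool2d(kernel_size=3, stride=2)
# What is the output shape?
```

Input: (3, 72, 55, 55) -> Output: (3, 72, 27, 27)

Answer: (3, 72, 27, 27)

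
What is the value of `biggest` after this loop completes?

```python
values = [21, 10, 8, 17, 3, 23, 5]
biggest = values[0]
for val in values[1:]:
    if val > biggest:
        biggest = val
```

Maximum of [21, 10, 8, 17, 3, 23, 5]
`biggest` takes the values: 21 → 23

Answer: 23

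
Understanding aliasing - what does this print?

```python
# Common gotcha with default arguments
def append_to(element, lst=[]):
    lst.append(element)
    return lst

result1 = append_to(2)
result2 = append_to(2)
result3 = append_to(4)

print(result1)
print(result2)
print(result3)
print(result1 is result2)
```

Key concept: mutable default argument gotcha.
Step by step:
`result1 = append_to(2)` → result1 = [2]
`result2 = append_to(2)` → result1 = [2, 2] (same object as result2); result2 = [2, 2] (same object as result1)
`result3 = append_to(4)` → result1 = [2, 2, 4] (same object as result2, result3); result2 = [2, 2, 4] (same object as result1, result3); result3 = [2, 2, 4] (same object as result1, result2)
`print(result1)` → prints [2, 2, 4]
`print(result2)` → prints [2, 2, 4]
`print(result3)` → prints [2, 2, 4]
`print(result1 is result2)` → prints True

Answer:
[2, 2, 4]
[2, 2, 4]
[2, 2, 4]
True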